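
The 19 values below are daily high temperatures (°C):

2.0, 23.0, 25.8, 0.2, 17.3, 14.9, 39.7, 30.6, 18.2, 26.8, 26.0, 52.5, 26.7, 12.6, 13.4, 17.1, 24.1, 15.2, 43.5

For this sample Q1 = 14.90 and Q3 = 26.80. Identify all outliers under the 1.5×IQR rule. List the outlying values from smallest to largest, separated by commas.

IQR = Q3 − Q1 = 26.80 − 14.90 = 11.90.
Lower fence = Q1 − 1.5·IQR = 14.90 − 17.85 = -2.95.
Upper fence = Q3 + 1.5·IQR = 26.80 + 17.85 = 44.65.
52.5 > 44.65 → outlier.
All remaining values lie within [-2.95, 44.65].

52.5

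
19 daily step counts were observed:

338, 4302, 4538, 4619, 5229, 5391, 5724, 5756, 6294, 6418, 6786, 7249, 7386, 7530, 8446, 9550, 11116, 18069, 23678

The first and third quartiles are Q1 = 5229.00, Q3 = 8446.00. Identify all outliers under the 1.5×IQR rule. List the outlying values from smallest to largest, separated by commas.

IQR = Q3 − Q1 = 8446.00 − 5229.00 = 3217.00.
Lower fence = Q1 − 1.5·IQR = 5229.00 − 4825.50 = 403.50.
Upper fence = Q3 + 1.5·IQR = 8446.00 + 4825.50 = 13271.50.
338 < 403.50 → outlier.
18069 > 13271.50 → outlier.
23678 > 13271.50 → outlier.
All remaining values lie within [403.50, 13271.50].

338, 18069, 23678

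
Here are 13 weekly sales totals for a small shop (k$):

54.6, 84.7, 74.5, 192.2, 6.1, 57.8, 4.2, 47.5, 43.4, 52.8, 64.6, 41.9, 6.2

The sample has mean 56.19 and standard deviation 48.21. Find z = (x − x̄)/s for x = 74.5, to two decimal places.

z = (74.5 − 56.19) / 48.21 = 0.38.

0.38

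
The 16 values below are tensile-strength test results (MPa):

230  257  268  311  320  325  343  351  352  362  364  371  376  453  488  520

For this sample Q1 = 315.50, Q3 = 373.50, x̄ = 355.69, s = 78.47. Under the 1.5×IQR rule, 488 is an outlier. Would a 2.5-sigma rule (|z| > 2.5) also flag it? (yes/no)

z = (488 − 355.69) / 78.47 = 1.69.
|z| = 1.69 ≤ 2.5.

no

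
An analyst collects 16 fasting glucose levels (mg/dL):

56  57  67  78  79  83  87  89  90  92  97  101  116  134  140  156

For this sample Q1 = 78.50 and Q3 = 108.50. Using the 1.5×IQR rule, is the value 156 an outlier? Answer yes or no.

yes

IQR = Q3 − Q1 = 108.50 − 78.50 = 30.00.
Lower fence = Q1 − 1.5·IQR = 78.50 − 45.00 = 33.50.
Upper fence = Q3 + 1.5·IQR = 108.50 + 45.00 = 153.50.
156 lies above the upper fence.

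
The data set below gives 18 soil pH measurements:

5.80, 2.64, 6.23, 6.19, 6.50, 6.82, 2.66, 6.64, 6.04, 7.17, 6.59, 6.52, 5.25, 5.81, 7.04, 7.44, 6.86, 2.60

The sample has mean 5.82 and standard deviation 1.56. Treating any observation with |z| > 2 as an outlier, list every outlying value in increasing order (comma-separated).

2.60, 2.64, 2.66

Cutoffs at x̄ ± 2s: 5.82 ± 2·1.56 = [2.70, 8.94].
2.60: z = -2.06, |z| > 2 → outlier.
2.64: z = -2.04, |z| > 2 → outlier.
2.66: z = -2.03, |z| > 2 → outlier.
Every other value lies within [2.70, 8.94].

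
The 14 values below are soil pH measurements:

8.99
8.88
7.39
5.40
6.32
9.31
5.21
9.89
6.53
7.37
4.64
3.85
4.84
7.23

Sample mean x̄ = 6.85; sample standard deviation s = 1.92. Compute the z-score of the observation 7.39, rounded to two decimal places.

0.28

z = (7.39 − 6.85) / 1.92 = 0.28.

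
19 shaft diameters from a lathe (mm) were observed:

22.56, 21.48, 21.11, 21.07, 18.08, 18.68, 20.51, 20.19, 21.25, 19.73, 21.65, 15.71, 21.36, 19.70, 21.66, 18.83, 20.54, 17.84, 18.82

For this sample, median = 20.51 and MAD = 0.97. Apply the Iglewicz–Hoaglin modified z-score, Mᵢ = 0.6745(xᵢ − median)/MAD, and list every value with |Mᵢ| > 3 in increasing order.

|Mᵢ| > 3 ⇔ |xᵢ − 20.51| > 3·0.97/0.6745 = 4.31.
So outliers lie outside [16.20, 24.82].
15.71: M = -3.34 → outlier.

15.71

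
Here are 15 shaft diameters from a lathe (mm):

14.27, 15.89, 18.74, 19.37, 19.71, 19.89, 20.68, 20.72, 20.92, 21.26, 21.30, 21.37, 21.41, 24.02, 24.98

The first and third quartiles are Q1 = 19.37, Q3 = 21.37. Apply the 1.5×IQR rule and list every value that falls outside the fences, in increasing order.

IQR = Q3 − Q1 = 21.37 − 19.37 = 2.00.
Lower fence = Q1 − 1.5·IQR = 19.37 − 3.00 = 16.37.
Upper fence = Q3 + 1.5·IQR = 21.37 + 3.00 = 24.37.
14.27 < 16.37 → outlier.
15.89 < 16.37 → outlier.
24.98 > 24.37 → outlier.
All remaining values lie within [16.37, 24.37].

14.27, 15.89, 24.98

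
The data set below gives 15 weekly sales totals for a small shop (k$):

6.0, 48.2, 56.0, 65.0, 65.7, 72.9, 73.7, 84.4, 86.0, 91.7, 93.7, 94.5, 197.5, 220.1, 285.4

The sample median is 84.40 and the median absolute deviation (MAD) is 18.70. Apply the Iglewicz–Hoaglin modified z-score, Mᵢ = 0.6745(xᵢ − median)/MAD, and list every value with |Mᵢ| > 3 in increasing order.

197.5, 220.1, 285.4

|Mᵢ| > 3 ⇔ |xᵢ − 84.40| > 3·18.70/0.6745 = 83.17.
So outliers lie outside [1.23, 167.57].
197.5: M = 4.08 → outlier.
220.1: M = 4.89 → outlier.
285.4: M = 7.25 → outlier.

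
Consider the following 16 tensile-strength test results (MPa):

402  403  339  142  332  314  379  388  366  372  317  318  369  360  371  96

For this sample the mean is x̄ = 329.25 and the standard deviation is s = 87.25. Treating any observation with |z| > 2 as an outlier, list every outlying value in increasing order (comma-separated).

96, 142

Cutoffs at x̄ ± 2s: 329.25 ± 2·87.25 = [154.75, 503.75].
96: z = -2.67, |z| > 2 → outlier.
142: z = -2.15, |z| > 2 → outlier.
Every other value lies within [154.75, 503.75].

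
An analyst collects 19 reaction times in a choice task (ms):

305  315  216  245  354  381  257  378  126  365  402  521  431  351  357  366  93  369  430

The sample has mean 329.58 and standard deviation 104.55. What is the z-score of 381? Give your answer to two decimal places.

0.49

z = (381 − 329.58) / 104.55 = 0.49.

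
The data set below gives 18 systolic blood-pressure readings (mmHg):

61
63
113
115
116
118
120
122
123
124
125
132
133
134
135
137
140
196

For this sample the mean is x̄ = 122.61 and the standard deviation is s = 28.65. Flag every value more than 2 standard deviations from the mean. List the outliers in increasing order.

61, 63, 196

Cutoffs at x̄ ± 2s: 122.61 ± 2·28.65 = [65.31, 179.91].
61: z = -2.15, |z| > 2 → outlier.
63: z = -2.08, |z| > 2 → outlier.
196: z = 2.56, |z| > 2 → outlier.
Every other value lies within [65.31, 179.91].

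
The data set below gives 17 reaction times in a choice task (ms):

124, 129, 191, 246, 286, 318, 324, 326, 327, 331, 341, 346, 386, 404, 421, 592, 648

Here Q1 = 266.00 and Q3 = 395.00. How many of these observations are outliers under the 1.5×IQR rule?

IQR = 129.00; fences at 266.00 − 193.50 = 72.50 and 395.00 + 193.50 = 588.50.
Outside the cutoffs: 592, 648.

2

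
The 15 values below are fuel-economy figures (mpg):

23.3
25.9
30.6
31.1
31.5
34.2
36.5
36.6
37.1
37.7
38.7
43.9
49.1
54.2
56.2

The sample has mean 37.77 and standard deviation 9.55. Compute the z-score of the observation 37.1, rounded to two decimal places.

-0.07

z = (37.1 − 37.77) / 9.55 = -0.07.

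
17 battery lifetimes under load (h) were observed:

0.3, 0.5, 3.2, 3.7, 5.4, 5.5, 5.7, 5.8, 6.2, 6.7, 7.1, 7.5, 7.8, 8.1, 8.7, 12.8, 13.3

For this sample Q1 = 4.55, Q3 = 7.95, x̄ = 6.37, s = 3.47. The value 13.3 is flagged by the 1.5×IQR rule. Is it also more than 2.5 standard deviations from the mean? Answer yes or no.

no

z = (13.3 − 6.37) / 3.47 = 2.00.
|z| = 2.00 ≤ 2.5.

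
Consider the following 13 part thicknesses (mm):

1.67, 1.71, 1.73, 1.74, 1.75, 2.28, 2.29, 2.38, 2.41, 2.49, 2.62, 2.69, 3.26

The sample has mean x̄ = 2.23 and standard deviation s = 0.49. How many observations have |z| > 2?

1

Cutoffs: x̄ ± 2s = [1.25, 3.21].
Outside the cutoffs: 3.26.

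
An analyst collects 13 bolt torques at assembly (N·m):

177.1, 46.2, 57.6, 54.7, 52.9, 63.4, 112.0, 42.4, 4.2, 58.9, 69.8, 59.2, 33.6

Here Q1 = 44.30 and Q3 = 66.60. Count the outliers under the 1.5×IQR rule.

IQR = 22.30; fences at 44.30 − 33.45 = 10.85 and 66.60 + 33.45 = 100.05.
Outside the cutoffs: 4.2, 112.0, 177.1.

3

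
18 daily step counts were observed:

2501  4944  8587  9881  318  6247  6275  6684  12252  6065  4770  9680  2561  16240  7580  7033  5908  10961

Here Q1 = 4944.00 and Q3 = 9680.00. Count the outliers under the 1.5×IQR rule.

0

IQR = 4736.00; fences at 4944.00 − 7104.00 = -2160.00 and 9680.00 + 7104.00 = 16784.00.
Every value lies within the cutoffs.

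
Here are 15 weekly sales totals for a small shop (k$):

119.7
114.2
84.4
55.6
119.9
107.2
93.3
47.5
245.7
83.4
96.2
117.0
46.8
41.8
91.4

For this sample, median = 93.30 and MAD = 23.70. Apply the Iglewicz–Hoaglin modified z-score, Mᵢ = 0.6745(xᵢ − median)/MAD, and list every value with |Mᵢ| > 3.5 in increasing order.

245.7

|Mᵢ| > 3.5 ⇔ |xᵢ − 93.30| > 3.5·23.70/0.6745 = 122.98.
So outliers lie outside [-29.68, 216.28].
245.7: M = 4.34 → outlier.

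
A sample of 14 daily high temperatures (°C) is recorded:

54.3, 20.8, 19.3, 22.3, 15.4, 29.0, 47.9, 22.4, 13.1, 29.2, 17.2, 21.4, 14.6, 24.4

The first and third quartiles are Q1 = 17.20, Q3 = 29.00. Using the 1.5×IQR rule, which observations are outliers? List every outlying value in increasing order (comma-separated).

47.9, 54.3

IQR = Q3 − Q1 = 29.00 − 17.20 = 11.80.
Lower fence = Q1 − 1.5·IQR = 17.20 − 17.70 = -0.50.
Upper fence = Q3 + 1.5·IQR = 29.00 + 17.70 = 46.70.
47.9 > 46.70 → outlier.
54.3 > 46.70 → outlier.
All remaining values lie within [-0.50, 46.70].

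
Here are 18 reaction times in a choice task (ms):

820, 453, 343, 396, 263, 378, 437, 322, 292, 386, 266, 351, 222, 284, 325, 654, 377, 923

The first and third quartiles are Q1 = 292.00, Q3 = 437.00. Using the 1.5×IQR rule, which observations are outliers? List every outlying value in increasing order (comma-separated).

820, 923

IQR = Q3 − Q1 = 437.00 − 292.00 = 145.00.
Lower fence = Q1 − 1.5·IQR = 292.00 − 217.50 = 74.50.
Upper fence = Q3 + 1.5·IQR = 437.00 + 217.50 = 654.50.
820 > 654.50 → outlier.
923 > 654.50 → outlier.
All remaining values lie within [74.50, 654.50].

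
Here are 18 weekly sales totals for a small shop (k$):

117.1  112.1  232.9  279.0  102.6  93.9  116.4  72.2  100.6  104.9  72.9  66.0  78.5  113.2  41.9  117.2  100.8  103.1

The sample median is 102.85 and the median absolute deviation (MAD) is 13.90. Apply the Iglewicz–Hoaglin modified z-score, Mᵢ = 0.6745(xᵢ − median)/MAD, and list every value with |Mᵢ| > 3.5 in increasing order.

232.9, 279.0

|Mᵢ| > 3.5 ⇔ |xᵢ − 102.85| > 3.5·13.90/0.6745 = 72.13.
So outliers lie outside [30.72, 174.98].
232.9: M = 6.31 → outlier.
279.0: M = 8.55 → outlier.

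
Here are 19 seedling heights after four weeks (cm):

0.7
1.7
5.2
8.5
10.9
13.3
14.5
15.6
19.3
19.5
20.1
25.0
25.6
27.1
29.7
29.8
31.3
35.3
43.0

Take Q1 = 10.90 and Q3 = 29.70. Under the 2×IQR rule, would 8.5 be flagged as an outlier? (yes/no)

no

IQR = Q3 − Q1 = 29.70 − 10.90 = 18.80.
Lower fence = Q1 − 2·IQR = 10.90 − 37.60 = -26.70.
Upper fence = Q3 + 2·IQR = 29.70 + 37.60 = 67.30.
8.5 lies within [-26.70, 67.30].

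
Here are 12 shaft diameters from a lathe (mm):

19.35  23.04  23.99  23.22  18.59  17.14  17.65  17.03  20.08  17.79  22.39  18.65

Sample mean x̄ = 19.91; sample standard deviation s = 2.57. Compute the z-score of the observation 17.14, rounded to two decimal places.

z = (17.14 − 19.91) / 2.57 = -1.08.

-1.08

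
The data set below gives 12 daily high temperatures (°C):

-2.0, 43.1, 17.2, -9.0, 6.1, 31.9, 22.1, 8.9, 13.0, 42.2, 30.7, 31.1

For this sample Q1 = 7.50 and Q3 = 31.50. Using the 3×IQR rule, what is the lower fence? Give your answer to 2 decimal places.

-64.50

IQR = Q3 − Q1 = 31.50 − 7.50 = 24.00.
Lower fence = Q1 − 3·IQR = 7.50 − 72.00 = -64.50.
Upper fence = Q3 + 3·IQR = 31.50 + 72.00 = 103.50.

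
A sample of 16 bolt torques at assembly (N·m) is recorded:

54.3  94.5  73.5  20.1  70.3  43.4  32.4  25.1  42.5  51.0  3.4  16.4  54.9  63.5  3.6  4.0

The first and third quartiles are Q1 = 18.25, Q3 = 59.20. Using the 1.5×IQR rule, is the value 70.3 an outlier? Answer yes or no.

IQR = Q3 − Q1 = 59.20 − 18.25 = 40.95.
Lower fence = Q1 − 1.5·IQR = 18.25 − 61.425 = -43.175.
Upper fence = Q3 + 1.5·IQR = 59.20 + 61.425 = 120.625.
70.3 lies within [-43.175, 120.625].

no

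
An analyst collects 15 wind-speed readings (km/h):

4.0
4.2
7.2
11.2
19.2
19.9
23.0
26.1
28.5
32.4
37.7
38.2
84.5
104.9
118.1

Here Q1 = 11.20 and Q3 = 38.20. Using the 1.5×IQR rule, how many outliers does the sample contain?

IQR = 27.00; fences at 11.20 − 40.50 = -29.30 and 38.20 + 40.50 = 78.70.
Outside the cutoffs: 84.5, 104.9, 118.1.

3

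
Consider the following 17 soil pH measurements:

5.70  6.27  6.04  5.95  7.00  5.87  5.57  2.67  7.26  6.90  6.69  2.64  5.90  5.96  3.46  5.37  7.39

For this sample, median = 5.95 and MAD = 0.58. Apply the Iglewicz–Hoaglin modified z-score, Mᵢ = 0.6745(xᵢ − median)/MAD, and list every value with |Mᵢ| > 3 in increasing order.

2.64, 2.67

|Mᵢ| > 3 ⇔ |xᵢ − 5.95| > 3·0.58/0.6745 = 2.58.
So outliers lie outside [3.37, 8.53].
2.64: M = -3.85 → outlier.
2.67: M = -3.81 → outlier.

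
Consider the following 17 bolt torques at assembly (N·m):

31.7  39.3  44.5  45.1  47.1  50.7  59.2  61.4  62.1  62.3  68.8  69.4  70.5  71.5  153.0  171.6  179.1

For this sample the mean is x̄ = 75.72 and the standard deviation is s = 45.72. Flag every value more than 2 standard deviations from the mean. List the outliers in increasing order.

171.6, 179.1

Cutoffs at x̄ ± 2s: 75.72 ± 2·45.72 = [-15.72, 167.16].
171.6: z = 2.10, |z| > 2 → outlier.
179.1: z = 2.26, |z| > 2 → outlier.
Every other value lies within [-15.72, 167.16].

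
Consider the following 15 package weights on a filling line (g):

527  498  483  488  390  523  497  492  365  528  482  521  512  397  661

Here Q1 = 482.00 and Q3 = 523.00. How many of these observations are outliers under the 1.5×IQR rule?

IQR = 41.00; fences at 482.00 − 61.50 = 420.50 and 523.00 + 61.50 = 584.50.
Outside the cutoffs: 365, 390, 397, 661.

4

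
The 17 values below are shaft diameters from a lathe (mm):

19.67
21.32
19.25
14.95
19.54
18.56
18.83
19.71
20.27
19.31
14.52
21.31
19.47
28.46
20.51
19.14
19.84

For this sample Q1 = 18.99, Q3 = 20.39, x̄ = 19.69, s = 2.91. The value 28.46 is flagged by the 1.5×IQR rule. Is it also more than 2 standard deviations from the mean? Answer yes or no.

yes

z = (28.46 − 19.69) / 2.91 = 3.01.
|z| = 3.01 > 2.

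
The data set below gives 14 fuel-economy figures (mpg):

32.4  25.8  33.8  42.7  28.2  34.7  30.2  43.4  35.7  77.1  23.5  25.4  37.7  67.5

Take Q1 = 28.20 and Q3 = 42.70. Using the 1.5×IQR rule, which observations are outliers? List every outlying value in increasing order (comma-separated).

67.5, 77.1

IQR = Q3 − Q1 = 42.70 − 28.20 = 14.50.
Lower fence = Q1 − 1.5·IQR = 28.20 − 21.75 = 6.45.
Upper fence = Q3 + 1.5·IQR = 42.70 + 21.75 = 64.45.
67.5 > 64.45 → outlier.
77.1 > 64.45 → outlier.
All remaining values lie within [6.45, 64.45].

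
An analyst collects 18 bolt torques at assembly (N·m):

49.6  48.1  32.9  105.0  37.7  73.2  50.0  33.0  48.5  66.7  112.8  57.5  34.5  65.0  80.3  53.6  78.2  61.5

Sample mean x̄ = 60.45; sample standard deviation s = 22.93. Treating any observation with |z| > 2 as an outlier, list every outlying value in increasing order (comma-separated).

112.8

Cutoffs at x̄ ± 2s: 60.45 ± 2·22.93 = [14.59, 106.31].
112.8: z = 2.28, |z| > 2 → outlier.
Every other value lies within [14.59, 106.31].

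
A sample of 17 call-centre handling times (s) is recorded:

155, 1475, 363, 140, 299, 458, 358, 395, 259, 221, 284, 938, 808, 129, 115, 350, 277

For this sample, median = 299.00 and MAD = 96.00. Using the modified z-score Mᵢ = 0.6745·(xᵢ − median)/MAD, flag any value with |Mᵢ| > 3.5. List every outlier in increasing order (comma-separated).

|Mᵢ| > 3.5 ⇔ |xᵢ − 299.00| > 3.5·96.00/0.6745 = 498.15.
So outliers lie outside [-199.15, 797.15].
808: M = 3.58 → outlier.
938: M = 4.49 → outlier.
1475: M = 8.26 → outlier.

808, 938, 1475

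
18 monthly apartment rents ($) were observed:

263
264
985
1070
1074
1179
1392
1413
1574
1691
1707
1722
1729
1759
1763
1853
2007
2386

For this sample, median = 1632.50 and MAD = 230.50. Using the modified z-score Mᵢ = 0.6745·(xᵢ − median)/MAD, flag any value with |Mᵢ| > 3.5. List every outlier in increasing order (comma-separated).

263, 264

|Mᵢ| > 3.5 ⇔ |xᵢ − 1632.50| > 3.5·230.50/0.6745 = 1196.07.
So outliers lie outside [436.43, 2828.57].
263: M = -4.01 → outlier.
264: M = -4.00 → outlier.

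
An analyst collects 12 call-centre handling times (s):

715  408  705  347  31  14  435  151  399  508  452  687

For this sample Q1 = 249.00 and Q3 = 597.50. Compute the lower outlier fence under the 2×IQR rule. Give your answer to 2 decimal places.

IQR = Q3 − Q1 = 597.50 − 249.00 = 348.50.
Lower fence = Q1 − 2·IQR = 249.00 − 697.00 = -448.00.
Upper fence = Q3 + 2·IQR = 597.50 + 697.00 = 1294.50.

-448.00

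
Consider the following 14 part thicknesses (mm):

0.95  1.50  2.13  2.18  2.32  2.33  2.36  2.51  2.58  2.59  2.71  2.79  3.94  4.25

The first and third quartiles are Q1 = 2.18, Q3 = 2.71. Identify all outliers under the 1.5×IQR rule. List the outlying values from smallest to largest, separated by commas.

IQR = Q3 − Q1 = 2.71 − 2.18 = 0.53.
Lower fence = Q1 − 1.5·IQR = 2.18 − 0.795 = 1.385.
Upper fence = Q3 + 1.5·IQR = 2.71 + 0.795 = 3.505.
0.95 < 1.385 → outlier.
3.94 > 3.505 → outlier.
4.25 > 3.505 → outlier.
All remaining values lie within [1.385, 3.505].

0.95, 3.94, 4.25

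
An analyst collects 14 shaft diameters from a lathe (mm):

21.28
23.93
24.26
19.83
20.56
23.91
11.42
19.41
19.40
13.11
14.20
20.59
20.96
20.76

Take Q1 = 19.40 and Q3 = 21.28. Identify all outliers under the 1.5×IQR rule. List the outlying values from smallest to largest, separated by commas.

IQR = Q3 − Q1 = 21.28 − 19.40 = 1.88.
Lower fence = Q1 − 1.5·IQR = 19.40 − 2.82 = 16.58.
Upper fence = Q3 + 1.5·IQR = 21.28 + 2.82 = 24.10.
11.42 < 16.58 → outlier.
13.11 < 16.58 → outlier.
14.20 < 16.58 → outlier.
24.26 > 24.10 → outlier.
All remaining values lie within [16.58, 24.10].

11.42, 13.11, 14.20, 24.26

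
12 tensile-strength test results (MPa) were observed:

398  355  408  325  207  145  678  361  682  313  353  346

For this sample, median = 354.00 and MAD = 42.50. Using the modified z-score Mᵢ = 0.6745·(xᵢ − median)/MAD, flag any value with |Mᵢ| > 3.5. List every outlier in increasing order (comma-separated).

678, 682

|Mᵢ| > 3.5 ⇔ |xᵢ − 354.00| > 3.5·42.50/0.6745 = 220.53.
So outliers lie outside [133.47, 574.53].
678: M = 5.14 → outlier.
682: M = 5.21 → outlier.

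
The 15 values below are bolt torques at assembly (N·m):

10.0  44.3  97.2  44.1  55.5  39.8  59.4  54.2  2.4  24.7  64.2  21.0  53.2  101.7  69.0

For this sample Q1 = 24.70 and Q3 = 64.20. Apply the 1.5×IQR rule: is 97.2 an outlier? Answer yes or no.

IQR = Q3 − Q1 = 64.20 − 24.70 = 39.50.
Lower fence = Q1 − 1.5·IQR = 24.70 − 59.25 = -34.55.
Upper fence = Q3 + 1.5·IQR = 64.20 + 59.25 = 123.45.
97.2 lies within [-34.55, 123.45].

no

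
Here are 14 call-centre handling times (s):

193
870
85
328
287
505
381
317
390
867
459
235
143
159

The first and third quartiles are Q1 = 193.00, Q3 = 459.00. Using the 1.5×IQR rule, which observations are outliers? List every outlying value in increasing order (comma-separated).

867, 870

IQR = Q3 − Q1 = 459.00 − 193.00 = 266.00.
Lower fence = Q1 − 1.5·IQR = 193.00 − 399.00 = -206.00.
Upper fence = Q3 + 1.5·IQR = 459.00 + 399.00 = 858.00.
867 > 858.00 → outlier.
870 > 858.00 → outlier.
All remaining values lie within [-206.00, 858.00].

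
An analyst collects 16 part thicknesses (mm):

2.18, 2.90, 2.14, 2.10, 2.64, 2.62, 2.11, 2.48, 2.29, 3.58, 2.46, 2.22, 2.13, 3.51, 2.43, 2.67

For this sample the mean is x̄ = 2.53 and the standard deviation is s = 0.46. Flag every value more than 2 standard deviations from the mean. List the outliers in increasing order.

Cutoffs at x̄ ± 2s: 2.53 ± 2·0.46 = [1.61, 3.45].
3.51: z = 2.13, |z| > 2 → outlier.
3.58: z = 2.28, |z| > 2 → outlier.
Every other value lies within [1.61, 3.45].

3.51, 3.58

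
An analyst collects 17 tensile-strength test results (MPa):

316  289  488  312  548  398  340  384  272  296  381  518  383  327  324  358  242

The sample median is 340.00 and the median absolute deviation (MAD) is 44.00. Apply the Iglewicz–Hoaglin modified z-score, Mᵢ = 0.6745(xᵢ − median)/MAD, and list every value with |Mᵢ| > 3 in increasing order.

548

|Mᵢ| > 3 ⇔ |xᵢ − 340.00| > 3·44.00/0.6745 = 195.70.
So outliers lie outside [144.30, 535.70].
548: M = 3.19 → outlier.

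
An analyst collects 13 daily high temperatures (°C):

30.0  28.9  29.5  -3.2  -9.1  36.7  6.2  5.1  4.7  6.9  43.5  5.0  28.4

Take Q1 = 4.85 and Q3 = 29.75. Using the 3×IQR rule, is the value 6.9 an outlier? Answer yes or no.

no

IQR = Q3 − Q1 = 29.75 − 4.85 = 24.90.
Lower fence = Q1 − 3·IQR = 4.85 − 74.70 = -69.85.
Upper fence = Q3 + 3·IQR = 29.75 + 74.70 = 104.45.
6.9 lies within [-69.85, 104.45].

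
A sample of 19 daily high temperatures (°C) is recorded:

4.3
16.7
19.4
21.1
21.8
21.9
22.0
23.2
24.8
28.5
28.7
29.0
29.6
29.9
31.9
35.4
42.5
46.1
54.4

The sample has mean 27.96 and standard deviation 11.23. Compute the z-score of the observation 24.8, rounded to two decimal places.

z = (24.8 − 27.96) / 11.23 = -0.28.

-0.28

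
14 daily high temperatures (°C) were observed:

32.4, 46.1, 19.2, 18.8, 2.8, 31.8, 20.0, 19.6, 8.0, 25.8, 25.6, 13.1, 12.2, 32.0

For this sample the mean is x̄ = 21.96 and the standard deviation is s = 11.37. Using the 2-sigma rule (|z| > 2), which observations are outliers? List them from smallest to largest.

46.1

Cutoffs at x̄ ± 2s: 21.96 ± 2·11.37 = [-0.78, 44.70].
46.1: z = 2.12, |z| > 2 → outlier.
Every other value lies within [-0.78, 44.70].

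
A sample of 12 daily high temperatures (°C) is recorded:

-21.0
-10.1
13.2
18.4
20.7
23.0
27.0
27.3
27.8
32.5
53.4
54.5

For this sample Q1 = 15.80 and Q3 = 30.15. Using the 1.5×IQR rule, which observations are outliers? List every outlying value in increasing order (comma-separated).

-21.0, -10.1, 53.4, 54.5

IQR = Q3 − Q1 = 30.15 − 15.80 = 14.35.
Lower fence = Q1 − 1.5·IQR = 15.80 − 21.525 = -5.725.
Upper fence = Q3 + 1.5·IQR = 30.15 + 21.525 = 51.675.
-21.0 < -5.725 → outlier.
-10.1 < -5.725 → outlier.
53.4 > 51.675 → outlier.
54.5 > 51.675 → outlier.
All remaining values lie within [-5.725, 51.675].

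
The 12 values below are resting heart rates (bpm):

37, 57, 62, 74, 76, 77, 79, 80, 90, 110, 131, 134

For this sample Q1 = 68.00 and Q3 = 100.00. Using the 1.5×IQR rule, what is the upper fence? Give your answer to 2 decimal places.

IQR = Q3 − Q1 = 100.00 − 68.00 = 32.00.
Lower fence = Q1 − 1.5·IQR = 68.00 − 48.00 = 20.00.
Upper fence = Q3 + 1.5·IQR = 100.00 + 48.00 = 148.00.

148.00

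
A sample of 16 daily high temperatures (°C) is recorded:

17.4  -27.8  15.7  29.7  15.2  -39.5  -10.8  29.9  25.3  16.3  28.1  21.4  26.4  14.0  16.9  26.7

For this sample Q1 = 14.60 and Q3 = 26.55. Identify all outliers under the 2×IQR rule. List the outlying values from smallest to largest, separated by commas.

-39.5, -27.8, -10.8

IQR = Q3 − Q1 = 26.55 − 14.60 = 11.95.
Lower fence = Q1 − 2·IQR = 14.60 − 23.90 = -9.30.
Upper fence = Q3 + 2·IQR = 26.55 + 23.90 = 50.45.
-39.5 < -9.30 → outlier.
-27.8 < -9.30 → outlier.
-10.8 < -9.30 → outlier.
All remaining values lie within [-9.30, 50.45].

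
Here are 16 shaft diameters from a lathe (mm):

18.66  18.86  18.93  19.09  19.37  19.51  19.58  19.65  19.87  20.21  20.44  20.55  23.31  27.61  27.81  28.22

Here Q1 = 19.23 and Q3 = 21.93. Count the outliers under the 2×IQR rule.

IQR = 2.70; fences at 19.23 − 5.40 = 13.83 and 21.93 + 5.40 = 27.33.
Outside the cutoffs: 27.61, 27.81, 28.22.

3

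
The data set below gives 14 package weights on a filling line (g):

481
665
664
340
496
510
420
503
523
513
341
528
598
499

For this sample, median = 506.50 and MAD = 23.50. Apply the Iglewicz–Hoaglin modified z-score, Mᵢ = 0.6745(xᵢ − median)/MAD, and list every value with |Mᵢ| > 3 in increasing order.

|Mᵢ| > 3 ⇔ |xᵢ − 506.50| > 3·23.50/0.6745 = 104.52.
So outliers lie outside [401.98, 611.02].
340: M = -4.78 → outlier.
341: M = -4.75 → outlier.
664: M = 4.52 → outlier.
665: M = 4.55 → outlier.

340, 341, 664, 665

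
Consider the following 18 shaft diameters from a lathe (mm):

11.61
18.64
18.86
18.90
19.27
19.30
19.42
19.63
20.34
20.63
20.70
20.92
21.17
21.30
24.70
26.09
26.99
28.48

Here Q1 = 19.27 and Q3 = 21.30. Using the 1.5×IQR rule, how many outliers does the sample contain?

5

IQR = 2.03; fences at 19.27 − 3.045 = 16.225 and 21.30 + 3.045 = 24.345.
Outside the cutoffs: 11.61, 24.70, 26.09, 26.99, 28.48.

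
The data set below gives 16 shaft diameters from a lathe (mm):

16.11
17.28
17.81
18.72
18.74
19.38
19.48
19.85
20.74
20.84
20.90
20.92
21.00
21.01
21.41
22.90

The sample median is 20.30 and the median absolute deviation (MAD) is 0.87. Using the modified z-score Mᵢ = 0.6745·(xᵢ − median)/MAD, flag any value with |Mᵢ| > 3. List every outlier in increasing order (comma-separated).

|Mᵢ| > 3 ⇔ |xᵢ − 20.30| > 3·0.87/0.6745 = 3.87.
So outliers lie outside [16.43, 24.17].
16.11: M = -3.25 → outlier.

16.11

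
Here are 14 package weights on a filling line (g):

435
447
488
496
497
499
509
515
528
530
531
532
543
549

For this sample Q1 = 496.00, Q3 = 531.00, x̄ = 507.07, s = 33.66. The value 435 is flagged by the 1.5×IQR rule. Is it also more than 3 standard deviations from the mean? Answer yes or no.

no

z = (435 − 507.07) / 33.66 = -2.14.
|z| = 2.14 ≤ 3.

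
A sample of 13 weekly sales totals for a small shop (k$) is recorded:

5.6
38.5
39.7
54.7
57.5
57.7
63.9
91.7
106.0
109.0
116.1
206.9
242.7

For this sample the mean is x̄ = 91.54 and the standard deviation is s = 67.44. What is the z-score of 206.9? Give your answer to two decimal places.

1.71

z = (206.9 − 91.54) / 67.44 = 1.71.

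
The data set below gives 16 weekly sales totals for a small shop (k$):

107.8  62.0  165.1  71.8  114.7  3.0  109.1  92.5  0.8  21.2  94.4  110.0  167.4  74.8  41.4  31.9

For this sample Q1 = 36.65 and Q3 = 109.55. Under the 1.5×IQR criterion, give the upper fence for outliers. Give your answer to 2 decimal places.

218.90

IQR = Q3 − Q1 = 109.55 − 36.65 = 72.90.
Lower fence = Q1 − 1.5·IQR = 36.65 − 109.35 = -72.70.
Upper fence = Q3 + 1.5·IQR = 109.55 + 109.35 = 218.90.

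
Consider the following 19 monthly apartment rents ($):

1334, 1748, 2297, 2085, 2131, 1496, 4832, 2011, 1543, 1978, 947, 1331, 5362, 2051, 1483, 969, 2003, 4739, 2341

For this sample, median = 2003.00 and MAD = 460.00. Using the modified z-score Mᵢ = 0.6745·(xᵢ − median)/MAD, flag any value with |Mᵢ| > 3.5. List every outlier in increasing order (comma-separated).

4739, 4832, 5362

|Mᵢ| > 3.5 ⇔ |xᵢ − 2003.00| > 3.5·460.00/0.6745 = 2386.95.
So outliers lie outside [-383.95, 4389.95].
4739: M = 4.01 → outlier.
4832: M = 4.15 → outlier.
5362: M = 4.93 → outlier.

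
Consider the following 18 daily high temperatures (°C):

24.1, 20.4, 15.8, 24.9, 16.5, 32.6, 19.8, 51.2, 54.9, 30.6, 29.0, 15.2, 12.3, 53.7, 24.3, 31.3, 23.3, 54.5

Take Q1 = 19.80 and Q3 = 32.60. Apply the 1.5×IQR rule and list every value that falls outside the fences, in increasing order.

IQR = Q3 − Q1 = 32.60 − 19.80 = 12.80.
Lower fence = Q1 − 1.5·IQR = 19.80 − 19.20 = 0.60.
Upper fence = Q3 + 1.5·IQR = 32.60 + 19.20 = 51.80.
53.7 > 51.80 → outlier.
54.5 > 51.80 → outlier.
54.9 > 51.80 → outlier.
All remaining values lie within [0.60, 51.80].

53.7, 54.5, 54.9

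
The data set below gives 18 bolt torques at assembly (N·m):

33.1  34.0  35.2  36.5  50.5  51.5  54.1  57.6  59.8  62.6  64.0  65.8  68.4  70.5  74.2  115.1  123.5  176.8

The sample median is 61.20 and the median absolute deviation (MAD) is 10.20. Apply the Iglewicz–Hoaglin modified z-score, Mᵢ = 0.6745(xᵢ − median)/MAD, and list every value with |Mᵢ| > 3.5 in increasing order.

115.1, 123.5, 176.8

|Mᵢ| > 3.5 ⇔ |xᵢ − 61.20| > 3.5·10.20/0.6745 = 52.93.
So outliers lie outside [8.27, 114.13].
115.1: M = 3.56 → outlier.
123.5: M = 4.12 → outlier.
176.8: M = 7.64 → outlier.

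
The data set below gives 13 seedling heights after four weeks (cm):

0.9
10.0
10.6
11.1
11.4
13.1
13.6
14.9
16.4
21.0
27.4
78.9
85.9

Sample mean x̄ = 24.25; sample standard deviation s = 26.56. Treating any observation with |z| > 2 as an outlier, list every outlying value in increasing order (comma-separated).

78.9, 85.9

Cutoffs at x̄ ± 2s: 24.25 ± 2·26.56 = [-28.87, 77.37].
78.9: z = 2.06, |z| > 2 → outlier.
85.9: z = 2.32, |z| > 2 → outlier.
Every other value lies within [-28.87, 77.37].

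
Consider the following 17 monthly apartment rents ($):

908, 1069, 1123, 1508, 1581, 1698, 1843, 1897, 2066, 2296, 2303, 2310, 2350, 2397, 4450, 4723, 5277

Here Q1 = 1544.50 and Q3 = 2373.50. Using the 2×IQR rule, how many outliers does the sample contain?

IQR = 829.00; fences at 1544.50 − 1658.00 = -113.50 and 2373.50 + 1658.00 = 4031.50.
Outside the cutoffs: 4450, 4723, 5277.

3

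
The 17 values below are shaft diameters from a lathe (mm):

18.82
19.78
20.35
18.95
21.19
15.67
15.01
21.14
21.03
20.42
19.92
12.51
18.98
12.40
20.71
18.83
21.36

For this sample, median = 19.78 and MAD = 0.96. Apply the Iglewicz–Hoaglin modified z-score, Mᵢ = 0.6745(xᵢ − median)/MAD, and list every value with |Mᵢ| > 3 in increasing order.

12.40, 12.51, 15.01

|Mᵢ| > 3 ⇔ |xᵢ − 19.78| > 3·0.96/0.6745 = 4.27.
So outliers lie outside [15.51, 24.05].
12.40: M = -5.19 → outlier.
12.51: M = -5.11 → outlier.
15.01: M = -3.35 → outlier.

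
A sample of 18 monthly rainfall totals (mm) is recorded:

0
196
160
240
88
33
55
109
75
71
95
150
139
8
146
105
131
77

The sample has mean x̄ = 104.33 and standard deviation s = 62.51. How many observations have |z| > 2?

1

Cutoffs: x̄ ± 2s = [-20.69, 229.35].
Outside the cutoffs: 240.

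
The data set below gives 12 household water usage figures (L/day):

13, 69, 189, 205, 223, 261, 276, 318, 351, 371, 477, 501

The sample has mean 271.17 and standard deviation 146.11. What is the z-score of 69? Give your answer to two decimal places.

-1.38

z = (69 − 271.17) / 146.11 = -1.38.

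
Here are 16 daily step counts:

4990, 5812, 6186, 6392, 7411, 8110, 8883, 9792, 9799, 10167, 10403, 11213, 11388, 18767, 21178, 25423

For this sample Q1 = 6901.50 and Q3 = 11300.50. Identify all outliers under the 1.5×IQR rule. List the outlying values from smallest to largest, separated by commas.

18767, 21178, 25423

IQR = Q3 − Q1 = 11300.50 − 6901.50 = 4399.00.
Lower fence = Q1 − 1.5·IQR = 6901.50 − 6598.50 = 303.00.
Upper fence = Q3 + 1.5·IQR = 11300.50 + 6598.50 = 17899.00.
18767 > 17899.00 → outlier.
21178 > 17899.00 → outlier.
25423 > 17899.00 → outlier.
All remaining values lie within [303.00, 17899.00].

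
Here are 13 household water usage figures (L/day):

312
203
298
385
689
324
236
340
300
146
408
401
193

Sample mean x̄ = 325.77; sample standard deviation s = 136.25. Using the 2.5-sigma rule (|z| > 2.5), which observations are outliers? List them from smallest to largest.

689

Cutoffs at x̄ ± 2.5s: 325.77 ± 2.5·136.25 = [-14.855, 666.395].
689: z = 2.67, |z| > 2.5 → outlier.
Every other value lies within [-14.855, 666.395].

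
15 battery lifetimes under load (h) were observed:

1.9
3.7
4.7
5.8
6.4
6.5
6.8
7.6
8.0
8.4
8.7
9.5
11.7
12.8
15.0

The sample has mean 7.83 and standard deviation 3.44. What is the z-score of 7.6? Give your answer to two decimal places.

-0.07

z = (7.6 − 7.83) / 3.44 = -0.07.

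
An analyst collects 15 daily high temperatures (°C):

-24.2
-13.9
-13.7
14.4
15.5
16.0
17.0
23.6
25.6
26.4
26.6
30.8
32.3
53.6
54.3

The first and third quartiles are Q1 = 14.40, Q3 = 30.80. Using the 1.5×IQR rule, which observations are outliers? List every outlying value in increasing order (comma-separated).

IQR = Q3 − Q1 = 30.80 − 14.40 = 16.40.
Lower fence = Q1 − 1.5·IQR = 14.40 − 24.60 = -10.20.
Upper fence = Q3 + 1.5·IQR = 30.80 + 24.60 = 55.40.
-24.2 < -10.20 → outlier.
-13.9 < -10.20 → outlier.
-13.7 < -10.20 → outlier.
All remaining values lie within [-10.20, 55.40].

-24.2, -13.9, -13.7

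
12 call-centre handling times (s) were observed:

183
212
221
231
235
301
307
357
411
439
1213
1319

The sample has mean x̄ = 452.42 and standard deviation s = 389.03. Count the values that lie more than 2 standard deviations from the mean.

Cutoffs: x̄ ± 2s = [-325.64, 1230.48].
Outside the cutoffs: 1319.

1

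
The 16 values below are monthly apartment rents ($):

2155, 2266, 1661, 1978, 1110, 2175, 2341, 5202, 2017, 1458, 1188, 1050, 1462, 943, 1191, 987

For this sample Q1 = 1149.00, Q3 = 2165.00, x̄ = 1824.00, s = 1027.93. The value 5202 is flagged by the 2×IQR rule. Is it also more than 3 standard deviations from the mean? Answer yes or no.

z = (5202 − 1824.00) / 1027.93 = 3.29.
|z| = 3.29 > 3.

yes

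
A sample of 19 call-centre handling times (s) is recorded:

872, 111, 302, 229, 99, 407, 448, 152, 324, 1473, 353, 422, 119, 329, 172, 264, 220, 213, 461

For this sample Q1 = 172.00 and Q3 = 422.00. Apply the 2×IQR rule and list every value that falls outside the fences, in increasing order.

1473

IQR = Q3 − Q1 = 422.00 − 172.00 = 250.00.
Lower fence = Q1 − 2·IQR = 172.00 − 500.00 = -328.00.
Upper fence = Q3 + 2·IQR = 422.00 + 500.00 = 922.00.
1473 > 922.00 → outlier.
All remaining values lie within [-328.00, 922.00].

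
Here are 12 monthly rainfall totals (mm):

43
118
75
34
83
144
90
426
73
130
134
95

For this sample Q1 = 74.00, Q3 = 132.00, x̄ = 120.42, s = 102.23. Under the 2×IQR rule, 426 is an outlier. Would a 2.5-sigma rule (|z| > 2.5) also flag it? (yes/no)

z = (426 − 120.42) / 102.23 = 2.99.
|z| = 2.99 > 2.5.

yes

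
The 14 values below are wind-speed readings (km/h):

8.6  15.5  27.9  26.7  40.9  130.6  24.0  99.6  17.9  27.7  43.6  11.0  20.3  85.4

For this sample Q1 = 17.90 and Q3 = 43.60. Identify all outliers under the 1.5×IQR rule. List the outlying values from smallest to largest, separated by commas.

85.4, 99.6, 130.6

IQR = Q3 − Q1 = 43.60 − 17.90 = 25.70.
Lower fence = Q1 − 1.5·IQR = 17.90 − 38.55 = -20.65.
Upper fence = Q3 + 1.5·IQR = 43.60 + 38.55 = 82.15.
85.4 > 82.15 → outlier.
99.6 > 82.15 → outlier.
130.6 > 82.15 → outlier.
All remaining values lie within [-20.65, 82.15].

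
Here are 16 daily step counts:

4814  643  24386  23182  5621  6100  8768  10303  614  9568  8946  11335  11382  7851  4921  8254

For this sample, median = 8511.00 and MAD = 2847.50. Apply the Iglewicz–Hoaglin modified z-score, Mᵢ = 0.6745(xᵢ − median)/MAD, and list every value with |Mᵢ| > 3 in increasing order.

|Mᵢ| > 3 ⇔ |xᵢ − 8511.00| > 3·2847.50/0.6745 = 12664.94.
So outliers lie outside [-4153.94, 21175.94].
23182: M = 3.48 → outlier.
24386: M = 3.76 → outlier.

23182, 24386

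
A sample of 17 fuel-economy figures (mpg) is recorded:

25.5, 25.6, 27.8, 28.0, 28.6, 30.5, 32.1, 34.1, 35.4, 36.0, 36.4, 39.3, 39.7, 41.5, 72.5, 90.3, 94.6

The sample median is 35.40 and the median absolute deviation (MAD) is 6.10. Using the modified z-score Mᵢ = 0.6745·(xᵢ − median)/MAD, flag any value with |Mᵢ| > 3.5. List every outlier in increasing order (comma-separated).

|Mᵢ| > 3.5 ⇔ |xᵢ − 35.40| > 3.5·6.10/0.6745 = 31.65.
So outliers lie outside [3.75, 67.05].
72.5: M = 4.10 → outlier.
90.3: M = 6.07 → outlier.
94.6: M = 6.55 → outlier.

72.5, 90.3, 94.6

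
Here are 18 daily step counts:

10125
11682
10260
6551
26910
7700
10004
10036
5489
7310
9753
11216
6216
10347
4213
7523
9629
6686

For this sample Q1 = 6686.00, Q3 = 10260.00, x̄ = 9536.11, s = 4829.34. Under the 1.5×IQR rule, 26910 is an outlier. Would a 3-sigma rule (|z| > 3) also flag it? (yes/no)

yes

z = (26910 − 9536.11) / 4829.34 = 3.60.
|z| = 3.60 > 3.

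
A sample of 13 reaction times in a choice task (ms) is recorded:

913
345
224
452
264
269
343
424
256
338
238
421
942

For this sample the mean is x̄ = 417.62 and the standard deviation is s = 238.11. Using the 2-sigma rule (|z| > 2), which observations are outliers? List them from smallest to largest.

Cutoffs at x̄ ± 2s: 417.62 ± 2·238.11 = [-58.60, 893.84].
913: z = 2.08, |z| > 2 → outlier.
942: z = 2.20, |z| > 2 → outlier.
Every other value lies within [-58.60, 893.84].

913, 942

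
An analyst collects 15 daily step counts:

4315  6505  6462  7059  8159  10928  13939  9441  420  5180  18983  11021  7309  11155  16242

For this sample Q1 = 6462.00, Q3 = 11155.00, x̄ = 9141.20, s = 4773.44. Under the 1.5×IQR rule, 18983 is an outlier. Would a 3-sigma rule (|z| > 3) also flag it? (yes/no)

z = (18983 − 9141.20) / 4773.44 = 2.06.
|z| = 2.06 ≤ 3.

no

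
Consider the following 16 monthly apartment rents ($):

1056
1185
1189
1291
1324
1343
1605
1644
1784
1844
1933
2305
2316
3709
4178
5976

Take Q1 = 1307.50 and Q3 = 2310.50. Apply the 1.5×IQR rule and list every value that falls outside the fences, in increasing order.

4178, 5976

IQR = Q3 − Q1 = 2310.50 − 1307.50 = 1003.00.
Lower fence = Q1 − 1.5·IQR = 1307.50 − 1504.50 = -197.00.
Upper fence = Q3 + 1.5·IQR = 2310.50 + 1504.50 = 3815.00.
4178 > 3815.00 → outlier.
5976 > 3815.00 → outlier.
All remaining values lie within [-197.00, 3815.00].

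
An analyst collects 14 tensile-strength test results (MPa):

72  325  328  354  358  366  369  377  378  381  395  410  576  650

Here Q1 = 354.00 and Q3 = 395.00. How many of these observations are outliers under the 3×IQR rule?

IQR = 41.00; fences at 354.00 − 123.00 = 231.00 and 395.00 + 123.00 = 518.00.
Outside the cutoffs: 72, 576, 650.

3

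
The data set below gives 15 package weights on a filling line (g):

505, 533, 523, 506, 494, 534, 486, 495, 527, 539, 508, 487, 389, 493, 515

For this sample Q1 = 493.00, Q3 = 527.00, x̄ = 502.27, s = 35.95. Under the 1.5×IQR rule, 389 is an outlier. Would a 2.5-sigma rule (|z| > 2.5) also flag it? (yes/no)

z = (389 − 502.27) / 35.95 = -3.15.
|z| = 3.15 > 2.5.

yes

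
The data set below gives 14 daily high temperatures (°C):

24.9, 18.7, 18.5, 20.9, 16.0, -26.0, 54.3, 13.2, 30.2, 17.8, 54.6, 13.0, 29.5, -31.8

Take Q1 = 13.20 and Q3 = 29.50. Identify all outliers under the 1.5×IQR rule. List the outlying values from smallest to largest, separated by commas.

IQR = Q3 − Q1 = 29.50 − 13.20 = 16.30.
Lower fence = Q1 − 1.5·IQR = 13.20 − 24.45 = -11.25.
Upper fence = Q3 + 1.5·IQR = 29.50 + 24.45 = 53.95.
-31.8 < -11.25 → outlier.
-26.0 < -11.25 → outlier.
54.3 > 53.95 → outlier.
54.6 > 53.95 → outlier.
All remaining values lie within [-11.25, 53.95].

-31.8, -26.0, 54.3, 54.6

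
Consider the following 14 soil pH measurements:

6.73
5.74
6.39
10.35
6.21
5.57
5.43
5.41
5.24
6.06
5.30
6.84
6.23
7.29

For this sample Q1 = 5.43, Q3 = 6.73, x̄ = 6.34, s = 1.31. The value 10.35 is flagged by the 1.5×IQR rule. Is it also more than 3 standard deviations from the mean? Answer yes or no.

z = (10.35 − 6.34) / 1.31 = 3.06.
|z| = 3.06 > 3.

yes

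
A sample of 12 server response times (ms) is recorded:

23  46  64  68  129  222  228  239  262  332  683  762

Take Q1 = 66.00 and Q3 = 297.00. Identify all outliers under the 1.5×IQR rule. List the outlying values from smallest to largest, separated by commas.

IQR = Q3 − Q1 = 297.00 − 66.00 = 231.00.
Lower fence = Q1 − 1.5·IQR = 66.00 − 346.50 = -280.50.
Upper fence = Q3 + 1.5·IQR = 297.00 + 346.50 = 643.50.
683 > 643.50 → outlier.
762 > 643.50 → outlier.
All remaining values lie within [-280.50, 643.50].

683, 762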